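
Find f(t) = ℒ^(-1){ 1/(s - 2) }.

Since L{e^(2t)} = 1/(s - 2), the inverse is e^(2*t).

f(t) = exp(2*t)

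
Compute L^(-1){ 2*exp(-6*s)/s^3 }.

The factor e^(-6s) signals a time shift by c = 6 (second shifting theorem).
L{t^2} = 2!/s^3 = 2/s^3, so L^-1{2/s^3} = t^2.
Hence the inverse is u(t - 6) times that function evaluated at t - 6.

Heaviside(t - 6)*((t - 6)^2)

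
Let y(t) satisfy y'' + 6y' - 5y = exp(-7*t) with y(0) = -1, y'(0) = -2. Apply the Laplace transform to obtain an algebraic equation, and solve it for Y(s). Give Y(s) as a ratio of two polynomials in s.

Y(s) = (-s^2 - 15*s - 55)/(s^3 + 13*s^2 + 37*s - 35)

Apply the Laplace transform to the equation.
The derivative rules (L{y''} = s^2 Y - s·y(0) - y'(0) and L{y'} = sY - y(0), with y(0) = -1, y'(0) = -2) turn the left side into (s^2 + 6*s - 5)Y - (-s - 8).
The right side is L{exp(-7*t)} = 1/(s + 7).
So (s^2 + 6*s - 5)Y = 1/(s + 7) + (-s - 8).
Divide through and combine into a single rational function.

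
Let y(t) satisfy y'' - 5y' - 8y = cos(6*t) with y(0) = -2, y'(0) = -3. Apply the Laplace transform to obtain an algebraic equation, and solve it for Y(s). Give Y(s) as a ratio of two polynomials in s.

Transform both sides with L{·}.
The derivative rules (L{y''} = s^2 Y - s·y(0) - y'(0) and L{y'} = sY - y(0), with y(0) = -2, y'(0) = -3) turn the left side into (s^2 - 5*s - 8)Y - (-2*s + 7).
The right side is L{cos(6*t)} = s/(s^2 + 36).
So (s^2 - 5*s - 8)Y = s/(s^2 + 36) + (-2*s + 7).
Isolate Y and clear denominators.

Y(s) = (-2*s^3 + 7*s^2 - 71*s + 252)/(s^4 - 5*s^3 + 28*s^2 - 180*s - 288)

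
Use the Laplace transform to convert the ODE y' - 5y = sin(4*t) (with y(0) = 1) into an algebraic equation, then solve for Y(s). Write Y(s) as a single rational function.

Take the Laplace transform of both sides.
With L{y'} = sY - y(0) = sY - 1: the LHS transforms to (s - 5)Y - (1).
The right side is L{sin(4*t)} = 4/(s^2 + 16).
So (s - 5)Y = 4/(s^2 + 16) + (1).
Isolate Y and clear denominators.

Y(s) = (s^2 + 20)/(s^3 - 5*s^2 + 16*s - 80)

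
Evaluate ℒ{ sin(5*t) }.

L{sin(5t)} = 5/(s^2 + 25).

5/(s^2 + 25)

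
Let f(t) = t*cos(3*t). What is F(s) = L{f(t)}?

F(s) = (s - 3)*(s + 3)/(s^2 + 9)^2

L{cos(3t)} = s/(s^2 + 9).
Then apply L{t·g(t)} = -d/ds[G(s)] with G(s) = s/(s^2 + 9):
differentiating 1 time and applying the sign gives (s - 3)*(s + 3)/(s^2 + 9)^2.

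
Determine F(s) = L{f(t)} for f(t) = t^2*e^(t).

F(s) = 2/(s - 1)^3

L{e^(t)} = 1/(s - 1).
Then apply L{t^2·g(t)} = (-1)^2 d^2/ds^2[G(s)] with G(s) = 1/(s - 1):
differentiating 2 times and applying the sign gives 2/(s - 1)^3.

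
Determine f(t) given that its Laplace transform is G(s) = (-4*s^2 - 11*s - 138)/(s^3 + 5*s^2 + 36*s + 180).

Factor the denominator: s^3 + 5*s^2 + 36*s + 180 = (s + 5)*(s^2 + 36).
Partial fraction decomposition gives [-3/(s + 5)] + [-s/(s^2 + 36)] + [-6/(s^2 + 36)].
Invert each term: -3/(s + 5) ↔ -3e^(-5t); -1·s/(s^2 + 36) ↔ -cos(6t); -1·6/(s^2 + 36) ↔ -sin(6t).

f(t) = -sin(6*t) - cos(6*t) - 3*exp(-5*t)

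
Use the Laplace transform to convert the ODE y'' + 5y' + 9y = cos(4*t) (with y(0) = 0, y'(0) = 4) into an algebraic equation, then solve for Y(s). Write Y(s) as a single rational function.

Y(s) = (4*s^2 + s + 64)/(s^4 + 5*s^3 + 25*s^2 + 80*s + 144)

Laplace-transform each side.
Using L{y''} = s^2 Y - s·y(0) - y'(0) and L{y'} = sY - y(0), with y(0) = 0, y'(0) = 4, the left side becomes (s^2 + 5*s + 9)Y - (4).
The right side is L{cos(4*t)} = s/(s^2 + 16).
So (s^2 + 5*s + 9)Y = s/(s^2 + 16) + (4).
Divide through and combine into a single rational function.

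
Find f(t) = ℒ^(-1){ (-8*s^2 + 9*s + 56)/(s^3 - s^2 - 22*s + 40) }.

Factor the denominator: s^3 - s^2 - 22*s + 40 = (s - 4)*(s - 2)*(s + 5).
Partial fraction decomposition gives [-3/(s - 2)] + [-3/(s + 5)] + [-2/(s - 4)].
Invert each term: -3/(s - 2) ↔ -3e^(2t); -3/(s + 5) ↔ -3e^(-5t); -2/(s - 4) ↔ -2e^(4t).

f(t) = -2*exp(4*t) - 3*exp(2*t) - 3*exp(-5*t)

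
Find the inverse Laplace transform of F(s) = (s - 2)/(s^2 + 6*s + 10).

Complete the square in the denominator: s^2 + 6*s + 10 = (s + 3)^2 + 1^2.
Split the numerator to match: s - 2 = 1·(s + 3) - 5·1.
Invert each term: 1·(s + 3)/((s + 3)^2 + 1) ↔ e^(-3t)cos(t); -5·1/((s + 3)^2 + 1) ↔ -5e^(-3t)sin(t).

-5*exp(-3*t)*sin(t) + exp(-3*t)*cos(t)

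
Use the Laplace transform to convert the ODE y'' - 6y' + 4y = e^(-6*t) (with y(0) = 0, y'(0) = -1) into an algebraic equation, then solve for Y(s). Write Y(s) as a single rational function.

Y(s) = (-s - 5)/(s^3 - 32*s + 24)

Apply the Laplace transform to the equation.
The derivative rules (L{y''} = s^2 Y - s·y(0) - y'(0) and L{y'} = sY - y(0), with y(0) = 0, y'(0) = -1) turn the left side into (s^2 - 6*s + 4)Y - (-1).
The right side is L{e^(-6*t)} = 1/(s + 6).
So (s^2 - 6*s + 4)Y = 1/(s + 6) + (-1).
Isolate Y and clear denominators.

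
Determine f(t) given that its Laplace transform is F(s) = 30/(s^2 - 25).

f(t) = 6*sinh(5*t)

Since L{sinh(5t)} = 5/(s^2 - 25), the inverse is sinh(5*t), scaled by 6.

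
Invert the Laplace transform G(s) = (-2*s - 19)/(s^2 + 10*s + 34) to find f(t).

f(t) = -3*exp(-5*t)*sin(3*t) - 2*exp(-5*t)*cos(3*t)

Complete the square in the denominator: s^2 + 10*s + 34 = (s + 5)^2 + 3^2.
Split the numerator to match: -2*s - 19 = -2·(s + 5) - 3·3.
Invert each term: -2·(s + 5)/((s + 5)^2 + 9) ↔ -2e^(-5t)cos(3t); -3·3/((s + 5)^2 + 9) ↔ -3e^(-5t)sin(3t).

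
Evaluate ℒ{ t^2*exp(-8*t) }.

2/(s + 8)^3

L{e^(-8t)} = 1/(s + 8).
Then apply L{t^2·g(t)} = (-1)^2 d^2/ds^2[G(s)] with G(s) = 1/(s + 8):
differentiating 2 times and applying the sign gives 2/(s + 8)^3.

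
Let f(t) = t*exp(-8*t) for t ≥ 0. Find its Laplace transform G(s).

L{t} = 1!/s^2 = 1/s^2.
By the first shifting theorem, multiplying by e^(-8t) replaces s with s + 8.

G(s) = (s + 8)^(-2)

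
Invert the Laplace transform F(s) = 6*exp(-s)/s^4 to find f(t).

The factor e^(-s) signals a time shift by c = 1 (second shifting theorem).
L{t^3} = 3!/s^4 = 6/s^4, so L^-1{6/s^4} = t^3.
Hence the inverse is u(t - 1) times that function evaluated at t - 1.

f(t) = Heaviside(t - 1)*((t - 1)^3)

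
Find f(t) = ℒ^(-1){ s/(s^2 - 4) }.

f(t) = cosh(2*t)

Since L{cosh(2t)} = s/(s^2 - 4), the inverse is cosh(2*t).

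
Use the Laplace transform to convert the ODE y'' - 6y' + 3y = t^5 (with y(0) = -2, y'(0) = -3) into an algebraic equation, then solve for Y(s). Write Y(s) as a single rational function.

Y(s) = (-2*s^7 + 9*s^6 + 120)/(s^8 - 6*s^7 + 3*s^6)

Apply the Laplace transform to the equation.
The derivative rules (L{y''} = s^2 Y - s·y(0) - y'(0) and L{y'} = sY - y(0), with y(0) = -2, y'(0) = -3) turn the left side into (s^2 - 6*s + 3)Y - (-2*s + 9).
The right side is L{t^5} = 120/s^6.
So (s^2 - 6*s + 3)Y = 120/s^6 + (-2*s + 9).
Divide through and combine into a single rational function.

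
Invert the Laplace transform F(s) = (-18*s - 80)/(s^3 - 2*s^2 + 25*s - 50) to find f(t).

f(t) = -4*exp(2*t) - 2*sin(5*t) + 4*cos(5*t)

Factor the denominator: s^3 - 2*s^2 + 25*s - 50 = (s - 2)*(s^2 + 25).
Partial fraction decomposition gives [-4/(s - 2)] + [4*s/(s^2 + 25)] + [-10/(s^2 + 25)].
Invert each term: -4/(s - 2) ↔ -4e^(2t); 4·s/(s^2 + 25) ↔ 4cos(5t); -2·5/(s^2 + 25) ↔ -2sin(5t).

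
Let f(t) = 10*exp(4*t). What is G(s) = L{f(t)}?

L{10} = 10/s.
By the first shifting theorem, multiplying by e^(4t) replaces s with s - 4.

G(s) = 10/(s - 4)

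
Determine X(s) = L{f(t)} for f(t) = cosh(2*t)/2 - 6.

X(s) = s/(2*(s^2 - 4)) - 6/s

By linearity of the Laplace transform, transform each term separately.
(1/2)·[L{cosh(2t)} = s/(s^2 - 4)]; L{-6} = -6/s.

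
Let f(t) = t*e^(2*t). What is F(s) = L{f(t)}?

L{e^(2t)} = 1/(s - 2).
Then apply L{t·g(t)} = -d/ds[G(s)] with G(s) = 1/(s - 2):
differentiating 1 time and applying the sign gives (s - 2)^(-2).

F(s) = (s - 2)^(-2)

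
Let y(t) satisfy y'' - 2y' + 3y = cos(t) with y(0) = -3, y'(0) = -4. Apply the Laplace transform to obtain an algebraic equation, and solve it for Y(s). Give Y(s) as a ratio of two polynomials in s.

Y(s) = (-3*s^3 + 2*s^2 - 2*s + 2)/(s^4 - 2*s^3 + 4*s^2 - 2*s + 3)

Apply the Laplace transform to the equation.
The derivative rules (L{y''} = s^2 Y - s·y(0) - y'(0) and L{y'} = sY - y(0), with y(0) = -3, y'(0) = -4) turn the left side into (s^2 - 2*s + 3)Y - (-3*s + 2).
The right side is L{cos(t)} = s/(s^2 + 1).
So (s^2 - 2*s + 3)Y = s/(s^2 + 1) + (-3*s + 2).
Isolate Y and clear denominators.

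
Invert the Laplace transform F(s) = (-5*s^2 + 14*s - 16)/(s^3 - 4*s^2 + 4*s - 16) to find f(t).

f(t) = -2*exp(4*t) + sin(2*t) - 3*cos(2*t)

Factor the denominator: s^3 - 4*s^2 + 4*s - 16 = (s - 4)*(s^2 + 4).
Partial fraction decomposition gives [-2/(s - 4)] + [-3*s/(s^2 + 4)] + [2/(s^2 + 4)].
Invert each term: -2/(s - 4) ↔ -2e^(4t); -3·s/(s^2 + 4) ↔ -3cos(2t); 1·2/(s^2 + 4) ↔ sin(2t).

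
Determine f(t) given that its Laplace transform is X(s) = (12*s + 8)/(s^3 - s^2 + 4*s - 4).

Factor the denominator: s^3 - s^2 + 4*s - 4 = (s - 1)*(s^2 + 4).
Partial fraction decomposition gives [4/(s - 1)] + [-4*s/(s^2 + 4)] + [8/(s^2 + 4)].
Invert each term: 4/(s - 1) ↔ 4e^(t); -4·s/(s^2 + 4) ↔ -4cos(2t); 4·2/(s^2 + 4) ↔ 4sin(2t).

f(t) = 4*exp(t) + 4*sin(2*t) - 4*cos(2*t)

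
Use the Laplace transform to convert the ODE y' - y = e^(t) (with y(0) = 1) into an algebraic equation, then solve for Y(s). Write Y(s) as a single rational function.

Apply the Laplace transform to the equation.
With L{y'} = sY - y(0) = sY - 1: the LHS transforms to (s - 1)Y - (1).
The right side is L{e^(t)} = 1/(s - 1).
So (s - 1)Y = 1/(s - 1) + (1).
Isolate Y and clear denominators.

Y(s) = s/(s^2 - 2*s + 1)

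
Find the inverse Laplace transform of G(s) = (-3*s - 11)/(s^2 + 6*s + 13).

-exp(-3*t)*sin(2*t) - 3*exp(-3*t)*cos(2*t)

Complete the square in the denominator: s^2 + 6*s + 13 = (s + 3)^2 + 2^2.
Split the numerator to match: -3*s - 11 = -3·(s + 3) - 1·2.
Invert each term: -3·(s + 3)/((s + 3)^2 + 4) ↔ -3e^(-3t)cos(2t); -1·2/((s + 3)^2 + 4) ↔ -e^(-3t)sin(2t).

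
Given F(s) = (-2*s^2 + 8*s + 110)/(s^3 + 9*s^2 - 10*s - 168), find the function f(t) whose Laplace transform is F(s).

f(t) = exp(4*t) + exp(-6*t) - 4*exp(-7*t)

Factor the denominator: s^3 + 9*s^2 - 10*s - 168 = (s - 4)*(s + 6)*(s + 7).
Partial fraction decomposition gives [1/(s + 6)] + [1/(s - 4)] + [-4/(s + 7)].
Invert each term: 1/(s + 6) ↔ e^(-6t); 1/(s - 4) ↔ e^(4t); -4/(s + 7) ↔ -4e^(-7t).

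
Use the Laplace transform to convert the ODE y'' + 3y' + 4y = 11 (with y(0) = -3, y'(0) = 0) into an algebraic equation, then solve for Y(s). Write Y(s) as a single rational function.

Apply the Laplace transform to the equation.
Using L{y''} = s^2 Y - s·y(0) - y'(0) and L{y'} = sY - y(0), with y(0) = -3, y'(0) = 0, the left side becomes (s^2 + 3*s + 4)Y - (-3*s - 9).
The right side is L{11} = 11/s.
So (s^2 + 3*s + 4)Y = 11/s + (-3*s - 9).
Solve for Y(s) and write it as one ratio of polynomials.

Y(s) = (-3*s^2 - 9*s + 11)/(s^3 + 3*s^2 + 4*s)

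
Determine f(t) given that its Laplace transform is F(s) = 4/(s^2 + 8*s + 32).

Rewrite the denominator: s^2 + 8*s + 32 = (s + 4)^2 + 16.
The form in (s + 4) signals a first-shifting-theorem factor e^(-4t).
Since L{sin(4t)} = 4/(s^2 + 16), the inverse is e^(-4*t)*sin(4*t).

f(t) = exp(-4*t)*sin(4*t)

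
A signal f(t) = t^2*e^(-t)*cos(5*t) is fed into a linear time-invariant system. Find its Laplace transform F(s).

F(s) = 2*(s + 1)*(s^2 + 2*s - 74)/(s^2 + 2*s + 26)^3

L{cos(5t)} = s/(s^2 + 25).
Multiplying by e^(-t) shifts s → s + 1, so L{e^(-t)*cos(5*t)} = (s + 1)/((s + 1)^2 + 25).
Then apply L{t^2·g(t)} = (-1)^2 d^2/ds^2[G(s)] with G(s) = (s + 1)/((s + 1)^2 + 25):
differentiating 2 times and applying the sign gives 2*(s + 1)*(s^2 + 2*s - 74)/(s^2 + 2*s + 26)^3.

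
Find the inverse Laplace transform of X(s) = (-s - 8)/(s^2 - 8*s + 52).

Complete the square in the denominator: s^2 - 8*s + 52 = (s - 4)^2 + 6^2.
Split the numerator to match: -s - 8 = -1·(s - 4) - 2·6.
Invert each term: -1·(s - 4)/((s - 4)^2 + 36) ↔ -e^(4t)cos(6t); -2·6/((s - 4)^2 + 36) ↔ -2e^(4t)sin(6t).

-2*exp(4*t)*sin(6*t) - exp(4*t)*cos(6*t)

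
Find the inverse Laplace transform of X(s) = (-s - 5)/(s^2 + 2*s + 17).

-exp(-t)*sin(4*t) - exp(-t)*cos(4*t)

Complete the square in the denominator: s^2 + 2*s + 17 = (s + 1)^2 + 4^2.
Split the numerator to match: -s - 5 = -1·(s + 1) - 1·4.
Invert each term: -1·(s + 1)/((s + 1)^2 + 16) ↔ -e^(-t)cos(4t); -1·4/((s + 1)^2 + 16) ↔ -e^(-t)sin(4t).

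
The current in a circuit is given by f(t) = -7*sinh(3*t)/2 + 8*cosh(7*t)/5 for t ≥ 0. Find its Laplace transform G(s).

The transform is linear, so treat each term independently.
(-7/2)·[L{sinh(3t)} = 3/(s^2 - 9)]; (8/5)·[L{cosh(7t)} = s/(s^2 - 49)].

G(s) = 8*s/(5*(s^2 - 49)) - 21/(2*(s^2 - 9))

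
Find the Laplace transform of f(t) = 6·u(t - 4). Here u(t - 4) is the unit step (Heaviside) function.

By the second shifting theorem, L{u(t - c)·g(t - c)} = e^(-cs)·H(s) with c = 4 and H(s) = L{g(t)}.
L{6} = 6/s.

6*exp(-4*s)/s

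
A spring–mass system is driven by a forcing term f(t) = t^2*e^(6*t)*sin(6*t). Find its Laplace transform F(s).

F(s) = 36*(s^2 - 12*s + 24)/(s^2 - 12*s + 72)^3

L{sin(6t)} = 6/(s^2 + 36).
Multiplying by e^(6t) shifts s → s - 6, so L{e^(6*t)*sin(6*t)} = 6/((s - 6)^2 + 36).
Then apply L{t^2·g(t)} = (-1)^2 d^2/ds^2[G(s)] with G(s) = 6/((s - 6)^2 + 36):
differentiating 2 times and applying the sign gives 36*(s^2 - 12*s + 24)/(s^2 - 12*s + 72)^3.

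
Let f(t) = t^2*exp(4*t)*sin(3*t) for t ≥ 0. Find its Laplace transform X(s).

L{sin(3t)} = 3/(s^2 + 9).
Multiplying by e^(4t) shifts s → s - 4, so L{exp(4*t)*sin(3*t)} = 3/((s - 4)^2 + 9).
Then apply L{t^2·g(t)} = (-1)^2 d^2/ds^2[G(s)] with G(s) = 3/((s - 4)^2 + 9):
differentiating 2 times and applying the sign gives 18*(s^2 - 8*s + 13)/(s^2 - 8*s + 25)^3.

X(s) = 18*(s^2 - 8*s + 13)/(s^2 - 8*s + 25)^3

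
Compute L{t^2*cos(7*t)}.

L{cos(7t)} = s/(s^2 + 49).
Then apply L{t^2·g(t)} = (-1)^2 d^2/ds^2[G(s)] with G(s) = s/(s^2 + 49):
differentiating 2 times and applying the sign gives 2*s*(s^2 - 147)/(s^2 + 49)^3.

2*s*(s^2 - 147)/(s^2 + 49)^3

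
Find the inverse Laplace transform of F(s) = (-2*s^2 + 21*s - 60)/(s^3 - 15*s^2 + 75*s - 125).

-5*t^2*exp(5*t)/2 + t*exp(5*t) - 2*exp(5*t)

Factor the denominator: s^3 - 15*s^2 + 75*s - 125 = (s - 5)^3.
Partial fraction decomposition gives [-2/(s - 5)] + [(s - 5)^(-2)] + [-5/(s - 5)^3].
Invert each term: -2/(s - 5) ↔ -2e^(5t); 1/(s - 5)^2 ↔ t·e^(5t); -5/(s - 5)^3 ↔ (-5/2)t^2·e^(5t).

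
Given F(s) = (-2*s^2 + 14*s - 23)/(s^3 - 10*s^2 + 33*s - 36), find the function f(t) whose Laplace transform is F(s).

f(t) = -t*exp(3*t) + exp(4*t) - 3*exp(3*t)

Factor the denominator: s^3 - 10*s^2 + 33*s - 36 = (s - 4)*(s - 3)^2.
Partial fraction decomposition gives [-3/(s - 3)] + [-1/(s - 3)^2] + [1/(s - 4)].
Invert each term: -3/(s - 3) ↔ -3e^(3t); -1/(s - 3)^2 ↔ -t·e^(3t); 1/(s - 4) ↔ e^(4t).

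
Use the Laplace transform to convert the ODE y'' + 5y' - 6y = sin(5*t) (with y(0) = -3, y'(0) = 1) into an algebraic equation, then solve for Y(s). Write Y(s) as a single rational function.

Y(s) = (-3*s^3 - 14*s^2 - 75*s - 345)/(s^4 + 5*s^3 + 19*s^2 + 125*s - 150)

Apply the Laplace transform to the equation.
Using L{y''} = s^2 Y - s·y(0) - y'(0) and L{y'} = sY - y(0), with y(0) = -3, y'(0) = 1, the left side becomes (s^2 + 5*s - 6)Y - (-3*s - 14).
The right side is L{sin(5*t)} = 5/(s^2 + 25).
So (s^2 + 5*s - 6)Y = 5/(s^2 + 25) + (-3*s - 14).
Solve for Y(s) and write it as one ratio of polynomials.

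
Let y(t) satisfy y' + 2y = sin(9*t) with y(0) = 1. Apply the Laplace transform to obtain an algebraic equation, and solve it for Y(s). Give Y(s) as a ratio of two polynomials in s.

Apply the Laplace transform to the equation.
The derivative rules (L{y'} = sY - y(0) = sY - 1) turn the left side into (s + 2)Y - (1).
The right side is L{sin(9*t)} = 9/(s^2 + 81).
So (s + 2)Y = 9/(s^2 + 81) + (1).
Isolate Y and clear denominators.

Y(s) = (s^2 + 90)/(s^3 + 2*s^2 + 81*s + 162)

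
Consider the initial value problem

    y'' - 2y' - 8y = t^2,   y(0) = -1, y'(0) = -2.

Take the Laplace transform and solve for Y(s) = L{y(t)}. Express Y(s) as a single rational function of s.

Y(s) = (-s^4 + 2)/(s^5 - 2*s^4 - 8*s^3)

Transform both sides with L{·}.
With L{y''} = s^2 Y - s·y(0) - y'(0) and L{y'} = sY - y(0), with y(0) = -1, y'(0) = -2: the LHS transforms to (s^2 - 2*s - 8)Y - (-s).
The right side is L{t^2} = 2/s^3.
So (s^2 - 2*s - 8)Y = 2/s^3 + (-s).
Divide through and combine into a single rational function.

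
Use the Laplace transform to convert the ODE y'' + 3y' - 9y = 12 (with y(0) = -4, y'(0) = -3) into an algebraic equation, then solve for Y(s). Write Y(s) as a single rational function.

Y(s) = (-4*s^2 - 15*s + 12)/(s^3 + 3*s^2 - 9*s)

Take the Laplace transform of both sides.
The derivative rules (L{y''} = s^2 Y - s·y(0) - y'(0) and L{y'} = sY - y(0), with y(0) = -4, y'(0) = -3) turn the left side into (s^2 + 3*s - 9)Y - (-4*s - 15).
The right side is L{12} = 12/s.
So (s^2 + 3*s - 9)Y = 12/s + (-4*s - 15).
Divide through and combine into a single rational function.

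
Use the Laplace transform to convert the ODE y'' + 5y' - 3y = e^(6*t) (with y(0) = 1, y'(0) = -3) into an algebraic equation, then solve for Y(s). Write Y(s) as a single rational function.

Laplace-transform each side.
With L{y''} = s^2 Y - s·y(0) - y'(0) and L{y'} = sY - y(0), with y(0) = 1, y'(0) = -3: the LHS transforms to (s^2 + 5*s - 3)Y - (s + 2).
The right side is L{e^(6*t)} = 1/(s - 6).
So (s^2 + 5*s - 3)Y = 1/(s - 6) + (s + 2).
Isolate Y and clear denominators.

Y(s) = (s^2 - 4*s - 11)/(s^3 - s^2 - 33*s + 18)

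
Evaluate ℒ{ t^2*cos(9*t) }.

L{cos(9t)} = s/(s^2 + 81).
Then apply L{t^2·g(t)} = (-1)^2 d^2/ds^2[G(s)] with G(s) = s/(s^2 + 81):
differentiating 2 times and applying the sign gives 2*s*(s^2 - 243)/(s^2 + 81)^3.

2*s*(s^2 - 243)/(s^2 + 81)^3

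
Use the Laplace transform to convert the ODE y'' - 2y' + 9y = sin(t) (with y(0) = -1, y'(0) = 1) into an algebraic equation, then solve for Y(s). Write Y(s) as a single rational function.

Apply the Laplace transform to the equation.
Using L{y''} = s^2 Y - s·y(0) - y'(0) and L{y'} = sY - y(0), with y(0) = -1, y'(0) = 1, the left side becomes (s^2 - 2*s + 9)Y - (-s + 3).
The right side is L{sin(t)} = 1/(s^2 + 1).
So (s^2 - 2*s + 9)Y = 1/(s^2 + 1) + (-s + 3).
Isolate Y and clear denominators.

Y(s) = (-s^3 + 3*s^2 - s + 4)/(s^4 - 2*s^3 + 10*s^2 - 2*s + 9)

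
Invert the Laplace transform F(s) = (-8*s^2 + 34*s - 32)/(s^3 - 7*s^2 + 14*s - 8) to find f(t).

Factor the denominator: s^3 - 7*s^2 + 14*s - 8 = (s - 4)*(s - 2)*(s - 1).
Partial fraction decomposition gives [-4/(s - 4)] + [-2/(s - 1)] + [-2/(s - 2)].
Invert each term: -4/(s - 4) ↔ -4e^(4t); -2/(s - 1) ↔ -2e^(t); -2/(s - 2) ↔ -2e^(2t).

f(t) = -4*exp(4*t) - 2*exp(2*t) - 2*exp(t)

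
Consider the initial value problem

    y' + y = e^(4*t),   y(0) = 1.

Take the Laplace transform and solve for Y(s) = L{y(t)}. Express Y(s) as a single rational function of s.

Take the Laplace transform of both sides.
Using L{y'} = sY - y(0) = sY - 1, the left side becomes (s + 1)Y - (1).
The right side is L{e^(4*t)} = 1/(s - 4).
So (s + 1)Y = 1/(s - 4) + (1).
Isolate Y and clear denominators.

Y(s) = (s - 3)/(s^2 - 3*s - 4)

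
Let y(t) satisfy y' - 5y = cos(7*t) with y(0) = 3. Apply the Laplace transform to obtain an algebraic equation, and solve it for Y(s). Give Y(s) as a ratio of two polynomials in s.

Y(s) = (3*s^2 + s + 147)/(s^3 - 5*s^2 + 49*s - 245)

Transform both sides with L{·}.
The derivative rules (L{y'} = sY - y(0) = sY - 3) turn the left side into (s - 5)Y - (3).
The right side is L{cos(7*t)} = s/(s^2 + 49).
So (s - 5)Y = s/(s^2 + 49) + (3).
Solve for Y(s) and write it as one ratio of polynomials.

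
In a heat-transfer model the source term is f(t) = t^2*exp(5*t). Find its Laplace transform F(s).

L{e^(5t)} = 1/(s - 5).
Then apply L{t^2·g(t)} = (-1)^2 d^2/ds^2[G(s)] with G(s) = 1/(s - 5):
differentiating 2 times and applying the sign gives 2/(s - 5)^3.

F(s) = 2/(s - 5)^3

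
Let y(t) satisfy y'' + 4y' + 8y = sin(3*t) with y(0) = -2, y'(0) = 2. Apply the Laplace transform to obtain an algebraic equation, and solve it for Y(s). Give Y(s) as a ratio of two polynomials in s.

Y(s) = (-2*s^3 - 6*s^2 - 18*s - 51)/(s^4 + 4*s^3 + 17*s^2 + 36*s + 72)

Transform both sides with L{·}.
Using L{y''} = s^2 Y - s·y(0) - y'(0) and L{y'} = sY - y(0), with y(0) = -2, y'(0) = 2, the left side becomes (s^2 + 4*s + 8)Y - (-2*s - 6).
The right side is L{sin(3*t)} = 3/(s^2 + 9).
So (s^2 + 4*s + 8)Y = 3/(s^2 + 9) + (-2*s - 6).
Isolate Y and clear denominators.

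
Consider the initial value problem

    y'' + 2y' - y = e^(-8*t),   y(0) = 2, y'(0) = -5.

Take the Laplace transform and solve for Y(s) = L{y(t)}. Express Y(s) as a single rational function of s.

Y(s) = (2*s^2 + 15*s - 7)/(s^3 + 10*s^2 + 15*s - 8)

Laplace-transform each side.
With L{y''} = s^2 Y - s·y(0) - y'(0) and L{y'} = sY - y(0), with y(0) = 2, y'(0) = -5: the LHS transforms to (s^2 + 2*s - 1)Y - (2*s - 1).
The right side is L{e^(-8*t)} = 1/(s + 8).
So (s^2 + 2*s - 1)Y = 1/(s + 8) + (2*s - 1).
Isolate Y and clear denominators.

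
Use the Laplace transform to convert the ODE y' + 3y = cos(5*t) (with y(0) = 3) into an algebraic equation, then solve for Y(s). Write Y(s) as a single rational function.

Y(s) = (3*s^2 + s + 75)/(s^3 + 3*s^2 + 25*s + 75)

Transform both sides with L{·}.
The derivative rules (L{y'} = sY - y(0) = sY - 3) turn the left side into (s + 3)Y - (3).
The right side is L{cos(5*t)} = s/(s^2 + 25).
So (s + 3)Y = s/(s^2 + 25) + (3).
Divide through and combine into a single rational function.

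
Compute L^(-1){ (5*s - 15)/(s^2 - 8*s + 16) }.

Factor the denominator: s^2 - 8*s + 16 = (s - 4)^2.
Partial fraction decomposition gives [5/(s - 4)] + [5/(s - 4)^2].
Invert each term: 5/(s - 4) ↔ 5e^(4t); 5/(s - 4)^2 ↔ 5t·e^(4t).

5*t*exp(4*t) + 5*exp(4*t)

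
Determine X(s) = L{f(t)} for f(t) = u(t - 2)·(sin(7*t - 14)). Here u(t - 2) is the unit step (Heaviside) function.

X(s) = 7*exp(-2*s)/(s^2 + 49)

By the second shifting theorem, L{u(t - c)·g(t - c)} = e^(-cs)·G(s) with c = 2 and G(s) = L{g(t)}.
L{sin(7t)} = 7/(s^2 + 49).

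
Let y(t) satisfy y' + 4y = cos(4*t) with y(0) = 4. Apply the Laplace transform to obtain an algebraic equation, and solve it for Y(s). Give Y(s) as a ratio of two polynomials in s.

Y(s) = (4*s^2 + s + 64)/(s^3 + 4*s^2 + 16*s + 64)

Apply the Laplace transform to the equation.
Using L{y'} = sY - y(0) = sY - 4, the left side becomes (s + 4)Y - (4).
The right side is L{cos(4*t)} = s/(s^2 + 16).
So (s + 4)Y = s/(s^2 + 16) + (4).
Solve for Y(s) and write it as one ratio of polynomials.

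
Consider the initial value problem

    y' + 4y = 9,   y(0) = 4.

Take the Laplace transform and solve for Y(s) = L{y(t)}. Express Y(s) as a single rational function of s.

Apply the Laplace transform to the equation.
With L{y'} = sY - y(0) = sY - 4: the LHS transforms to (s + 4)Y - (4).
The right side is L{9} = 9/s.
So (s + 4)Y = 9/s + (4).
Divide through and combine into a single rational function.

Y(s) = (4*s + 9)/(s^2 + 4*s)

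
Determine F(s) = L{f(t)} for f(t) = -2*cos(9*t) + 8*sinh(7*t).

By linearity of the Laplace transform, transform each term separately.
(8)·[L{sinh(7t)} = 7/(s^2 - 49)]; (-2)·[L{cos(9t)} = s/(s^2 + 81)].

F(s) = -2*s/(s^2 + 81) + 56/(s^2 - 49)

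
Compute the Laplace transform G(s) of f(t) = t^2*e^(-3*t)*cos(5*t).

L{cos(5t)} = s/(s^2 + 25).
Multiplying by e^(-3t) shifts s → s + 3, so L{e^(-3*t)*cos(5*t)} = (s + 3)/((s + 3)^2 + 25).
Then apply L{t^2·g(t)} = (-1)^2 d^2/ds^2[H(s)] with H(s) = (s + 3)/((s + 3)^2 + 25):
differentiating 2 times and applying the sign gives 2*(s + 3)*(s^2 + 6*s - 66)/(s^2 + 6*s + 34)^3.

G(s) = 2*(s + 3)*(s^2 + 6*s - 66)/(s^2 + 6*s + 34)^3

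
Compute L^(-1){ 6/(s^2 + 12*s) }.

Rewrite the denominator: s^2 + 12*s = (s + 6)^2 - 36.
The form in (s + 6) signals a first-shifting-theorem factor e^(-6t).
Since L{sinh(6t)} = 6/(s^2 - 36), the inverse is e^(-6*t)*sinh(6*t).

exp(-6*t)*sinh(6*t)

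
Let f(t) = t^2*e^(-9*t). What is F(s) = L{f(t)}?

F(s) = 2/(s + 9)^3

L{e^(-9t)} = 1/(s + 9).
Then apply L{t^2·g(t)} = (-1)^2 d^2/ds^2[G(s)] with G(s) = 1/(s + 9):
differentiating 2 times and applying the sign gives 2/(s + 9)^3.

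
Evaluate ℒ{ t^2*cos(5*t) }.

2*s*(s^2 - 75)/(s^2 + 25)^3

L{cos(5t)} = s/(s^2 + 25).
Then apply L{t^2·g(t)} = (-1)^2 d^2/ds^2[G(s)] with G(s) = s/(s^2 + 25):
differentiating 2 times and applying the sign gives 2*s*(s^2 - 75)/(s^2 + 25)^3.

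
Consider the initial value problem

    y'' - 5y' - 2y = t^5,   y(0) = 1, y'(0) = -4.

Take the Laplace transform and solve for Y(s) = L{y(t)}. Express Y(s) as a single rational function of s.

Transform both sides with L{·}.
Using L{y''} = s^2 Y - s·y(0) - y'(0) and L{y'} = sY - y(0), with y(0) = 1, y'(0) = -4, the left side becomes (s^2 - 5*s - 2)Y - (s - 9).
The right side is L{t^5} = 120/s^6.
So (s^2 - 5*s - 2)Y = 120/s^6 + (s - 9).
Divide through and combine into a single rational function.

Y(s) = (s^7 - 9*s^6 + 120)/(s^8 - 5*s^7 - 2*s^6)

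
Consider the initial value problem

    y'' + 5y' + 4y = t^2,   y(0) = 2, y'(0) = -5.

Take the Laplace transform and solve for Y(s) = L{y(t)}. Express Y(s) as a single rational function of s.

Transform both sides with L{·}.
Using L{y''} = s^2 Y - s·y(0) - y'(0) and L{y'} = sY - y(0), with y(0) = 2, y'(0) = -5, the left side becomes (s^2 + 5*s + 4)Y - (2*s + 5).
The right side is L{t^2} = 2/s^3.
So (s^2 + 5*s + 4)Y = 2/s^3 + (2*s + 5).
Isolate Y and clear denominators.

Y(s) = (2*s^4 + 5*s^3 + 2)/(s^5 + 5*s^4 + 4*s^3)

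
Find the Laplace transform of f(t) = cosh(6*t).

L{cosh(6t)} = s/(s^2 - 36).

s/(s^2 - 36)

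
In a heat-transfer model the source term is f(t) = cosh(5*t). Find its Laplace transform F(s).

F(s) = s/(s^2 - 25)

L{cosh(5t)} = s/(s^2 - 25).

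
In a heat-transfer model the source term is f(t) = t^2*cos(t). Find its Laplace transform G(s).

L{cos(t)} = s/(s^2 + 1).
Then apply L{t^2·g(t)} = (-1)^2 d^2/ds^2[H(s)] with H(s) = s/(s^2 + 1):
differentiating 2 times and applying the sign gives 2*s*(s^2 - 3)/(s^2 + 1)^3.

G(s) = 2*s*(s^2 - 3)/(s^2 + 1)^3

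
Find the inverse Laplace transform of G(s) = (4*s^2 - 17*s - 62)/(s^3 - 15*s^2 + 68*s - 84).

Factor the denominator: s^3 - 15*s^2 + 68*s - 84 = (s - 7)*(s - 6)*(s - 2).
Partial fraction decomposition gives [5/(s - 6)] + [3/(s - 7)] + [-4/(s - 2)].
Invert each term: 5/(s - 6) ↔ 5e^(6t); 3/(s - 7) ↔ 3e^(7t); -4/(s - 2) ↔ -4e^(2t).

3*exp(7*t) + 5*exp(6*t) - 4*exp(2*t)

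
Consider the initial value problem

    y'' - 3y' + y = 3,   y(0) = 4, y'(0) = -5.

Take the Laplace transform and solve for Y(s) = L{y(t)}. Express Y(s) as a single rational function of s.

Apply the Laplace transform to the equation.
Using L{y''} = s^2 Y - s·y(0) - y'(0) and L{y'} = sY - y(0), with y(0) = 4, y'(0) = -5, the left side becomes (s^2 - 3*s + 1)Y - (4*s - 17).
The right side is L{3} = 3/s.
So (s^2 - 3*s + 1)Y = 3/s + (4*s - 17).
Isolate Y and clear denominators.

Y(s) = (4*s^2 - 17*s + 3)/(s^3 - 3*s^2 + s)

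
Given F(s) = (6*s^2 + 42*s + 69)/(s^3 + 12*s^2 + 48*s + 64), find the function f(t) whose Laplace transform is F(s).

Factor the denominator: s^3 + 12*s^2 + 48*s + 64 = (s + 4)^3.
Partial fraction decomposition gives [6/(s + 4)] + [-6/(s + 4)^2] + [-3/(s + 4)^3].
Invert each term: 6/(s + 4) ↔ 6e^(-4t); -6/(s + 4)^2 ↔ -6t·e^(-4t); -3/(s + 4)^3 ↔ (-3/2)t^2·e^(-4t).

f(t) = -3*t^2*exp(-4*t)/2 - 6*t*exp(-4*t) + 6*exp(-4*t)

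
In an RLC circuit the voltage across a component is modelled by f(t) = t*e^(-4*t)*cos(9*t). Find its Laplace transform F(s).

L{cos(9t)} = s/(s^2 + 81).
Multiplying by e^(-4t) shifts s → s + 4, so L{e^(-4*t)*cos(9*t)} = (s + 4)/((s + 4)^2 + 81).
Then apply L{t·g(t)} = -d/ds[G(s)] with G(s) = (s + 4)/((s + 4)^2 + 81):
differentiating 1 time and applying the sign gives (s - 5)*(s + 13)/(s^2 + 8*s + 97)^2.

F(s) = (s - 5)*(s + 13)/(s^2 + 8*s + 97)^2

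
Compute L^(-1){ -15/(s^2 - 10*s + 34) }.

Rewrite the denominator: s^2 - 10*s + 34 = (s - 5)^2 + 9.
The form in (s - 5) signals a first-shifting-theorem factor e^(5t).
Since L{sin(3t)} = 3/(s^2 + 9), the inverse is e^(5*t)*sin(3*t), scaled by -5.

-5*exp(5*t)*sin(3*t)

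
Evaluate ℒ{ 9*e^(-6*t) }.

L{9} = 9/s.
By the first shifting theorem, multiplying by e^(-6t) replaces s with s + 6.

9/(s + 6)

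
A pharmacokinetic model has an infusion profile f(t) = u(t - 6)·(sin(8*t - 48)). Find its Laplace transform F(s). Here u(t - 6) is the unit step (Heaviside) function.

F(s) = 8*exp(-6*s)/(s^2 + 64)

By the second shifting theorem, L{u(t - c)·g(t - c)} = e^(-cs)·G(s) with c = 6 and G(s) = L{g(t)}.
L{sin(8t)} = 8/(s^2 + 64).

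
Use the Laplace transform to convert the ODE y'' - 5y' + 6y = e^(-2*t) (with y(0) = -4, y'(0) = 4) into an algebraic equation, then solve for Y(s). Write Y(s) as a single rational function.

Y(s) = (-4*s^2 + 16*s + 49)/(s^3 - 3*s^2 - 4*s + 12)

Take the Laplace transform of both sides.
Using L{y''} = s^2 Y - s·y(0) - y'(0) and L{y'} = sY - y(0), with y(0) = -4, y'(0) = 4, the left side becomes (s^2 - 5*s + 6)Y - (-4*s + 24).
The right side is L{e^(-2*t)} = 1/(s + 2).
So (s^2 - 5*s + 6)Y = 1/(s + 2) + (-4*s + 24).
Isolate Y and clear denominators.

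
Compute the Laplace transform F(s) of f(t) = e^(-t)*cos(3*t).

L{cos(3t)} = s/(s^2 + 9).
By the first shifting theorem, multiplying by e^(-t) replaces s with s + 1.

F(s) = (s + 1)/((s + 1)^2 + 9)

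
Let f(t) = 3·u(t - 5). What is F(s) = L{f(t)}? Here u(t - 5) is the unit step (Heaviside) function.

F(s) = 3*exp(-5*s)/s

By the second shifting theorem, L{u(t - c)·g(t - c)} = e^(-cs)·G(s) with c = 5 and G(s) = L{g(t)}.
L{3} = 3/s.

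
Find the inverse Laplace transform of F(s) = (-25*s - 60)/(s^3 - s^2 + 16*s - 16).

-5*exp(t) - 5*sin(4*t) + 5*cos(4*t)

Factor the denominator: s^3 - s^2 + 16*s - 16 = (s - 1)*(s^2 + 16).
Partial fraction decomposition gives [-5/(s - 1)] + [5*s/(s^2 + 16)] + [-20/(s^2 + 16)].
Invert each term: -5/(s - 1) ↔ -5e^(t); 5·s/(s^2 + 16) ↔ 5cos(4t); -5·4/(s^2 + 16) ↔ -5sin(4t).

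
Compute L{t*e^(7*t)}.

L{e^(7t)} = 1/(s - 7).
Then apply L{t·g(t)} = -d/ds[G(s)] with G(s) = 1/(s - 7):
differentiating 1 time and applying the sign gives (s - 7)^(-2).

(s - 7)^(-2)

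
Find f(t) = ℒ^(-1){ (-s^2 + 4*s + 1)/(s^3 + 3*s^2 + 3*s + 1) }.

Factor the denominator: s^3 + 3*s^2 + 3*s + 1 = (s + 1)^3.
Partial fraction decomposition gives [-1/(s + 1)] + [6/(s + 1)^2] + [-4/(s + 1)^3].
Invert each term: -1/(s + 1) ↔ -e^(-t); 6/(s + 1)^2 ↔ 6t·e^(-t); -4/(s + 1)^3 ↔ (-2)t^2·e^(-t).

f(t) = -2*t^2*exp(-t) + 6*t*exp(-t) - exp(-t)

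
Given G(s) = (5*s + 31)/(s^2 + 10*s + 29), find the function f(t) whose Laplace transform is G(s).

Complete the square in the denominator: s^2 + 10*s + 29 = (s + 5)^2 + 2^2.
Split the numerator to match: 5*s + 31 = 5·(s + 5) + 3·2.
Invert each term: 5·(s + 5)/((s + 5)^2 + 4) ↔ 5e^(-5t)cos(2t); 3·2/((s + 5)^2 + 4) ↔ 3e^(-5t)sin(2t).

f(t) = 3*exp(-5*t)*sin(2*t) + 5*exp(-5*t)*cos(2*t)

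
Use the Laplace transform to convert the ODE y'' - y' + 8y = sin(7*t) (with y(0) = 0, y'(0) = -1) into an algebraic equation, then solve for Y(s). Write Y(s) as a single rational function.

Y(s) = (-s^2 - 42)/(s^4 - s^3 + 57*s^2 - 49*s + 392)

Transform both sides with L{·}.
The derivative rules (L{y''} = s^2 Y - s·y(0) - y'(0) and L{y'} = sY - y(0), with y(0) = 0, y'(0) = -1) turn the left side into (s^2 - s + 8)Y - (-1).
The right side is L{sin(7*t)} = 7/(s^2 + 49).
So (s^2 - s + 8)Y = 7/(s^2 + 49) + (-1).
Divide through and combine into a single rational function.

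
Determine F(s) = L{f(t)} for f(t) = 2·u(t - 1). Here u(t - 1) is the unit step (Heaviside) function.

By the second shifting theorem, L{u(t - c)·g(t - c)} = e^(-cs)·G(s) with c = 1 and G(s) = L{g(t)}.
L{2} = 2/s.

F(s) = 2*exp(-s)/s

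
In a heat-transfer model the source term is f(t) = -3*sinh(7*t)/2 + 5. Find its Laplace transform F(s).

F(s) = -21/(2*(s^2 - 49)) + 5/s

By linearity of the Laplace transform, transform each term separately.
(-3/2)·[L{sinh(7t)} = 7/(s^2 - 49)]; L{5} = 5/s.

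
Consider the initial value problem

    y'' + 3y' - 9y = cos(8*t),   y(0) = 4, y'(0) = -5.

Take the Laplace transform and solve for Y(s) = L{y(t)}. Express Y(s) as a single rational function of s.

Y(s) = (4*s^3 + 7*s^2 + 257*s + 448)/(s^4 + 3*s^3 + 55*s^2 + 192*s - 576)

Transform both sides with L{·}.
Using L{y''} = s^2 Y - s·y(0) - y'(0) and L{y'} = sY - y(0), with y(0) = 4, y'(0) = -5, the left side becomes (s^2 + 3*s - 9)Y - (4*s + 7).
The right side is L{cos(8*t)} = s/(s^2 + 64).
So (s^2 + 3*s - 9)Y = s/(s^2 + 64) + (4*s + 7).
Solve for Y(s) and write it as one ratio of polynomials.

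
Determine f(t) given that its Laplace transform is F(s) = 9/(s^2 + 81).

Since L{sin(9t)} = 9/(s^2 + 81), the inverse is sin(9*t).

f(t) = sin(9*t)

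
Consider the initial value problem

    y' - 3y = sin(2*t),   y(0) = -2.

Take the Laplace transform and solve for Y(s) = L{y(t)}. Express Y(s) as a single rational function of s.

Transform both sides with L{·}.
With L{y'} = sY - y(0) = sY - (-2): the LHS transforms to (s - 3)Y - (-2).
The right side is L{sin(2*t)} = 2/(s^2 + 4).
So (s - 3)Y = 2/(s^2 + 4) + (-2).
Isolate Y and clear denominators.

Y(s) = (-2*s^2 - 6)/(s^3 - 3*s^2 + 4*s - 12)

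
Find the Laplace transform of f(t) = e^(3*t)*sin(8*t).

L{sin(8t)} = 8/(s^2 + 64).
By the first shifting theorem, multiplying by e^(3t) replaces s with s - 3.

8/((s - 3)^2 + 64)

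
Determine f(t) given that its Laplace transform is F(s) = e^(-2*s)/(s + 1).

The factor e^(-2s) signals a time shift by c = 2 (second shifting theorem).
L{e^(-t)} = 1/(s + 1), so L^-1{1/(s + 1)} = e^(-t).
Hence the inverse is u(t - 2) times that function evaluated at t - 2.

f(t) = Heaviside(t - 2)*(exp(-t + 2))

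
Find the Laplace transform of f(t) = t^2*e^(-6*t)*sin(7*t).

L{sin(7t)} = 7/(s^2 + 49).
Multiplying by e^(-6t) shifts s → s + 6, so L{e^(-6*t)*sin(7*t)} = 7/((s + 6)^2 + 49).
Then apply L{t^2·g(t)} = (-1)^2 d^2/ds^2[G(s)] with G(s) = 7/((s + 6)^2 + 49):
differentiating 2 times and applying the sign gives 14*(3*s^2 + 36*s + 59)/(s^2 + 12*s + 85)^3.

14*(3*s^2 + 36*s + 59)/(s^2 + 12*s + 85)^3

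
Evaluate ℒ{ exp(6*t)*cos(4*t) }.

(s - 6)/((s - 6)^2 + 16)

L{cos(4t)} = s/(s^2 + 16).
By the first shifting theorem, multiplying by e^(6t) replaces s with s - 6.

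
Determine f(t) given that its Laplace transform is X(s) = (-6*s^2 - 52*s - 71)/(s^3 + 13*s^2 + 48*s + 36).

f(t) = -5*t*exp(-6*t) - exp(-t) - 5*exp(-6*t)

Factor the denominator: s^3 + 13*s^2 + 48*s + 36 = (s + 1)*(s + 6)^2.
Partial fraction decomposition gives [-5/(s + 6)] + [-5/(s + 6)^2] + [-1/(s + 1)].
Invert each term: -5/(s + 6) ↔ -5e^(-6t); -5/(s + 6)^2 ↔ -5t·e^(-6t); -1/(s + 1) ↔ -e^(-t).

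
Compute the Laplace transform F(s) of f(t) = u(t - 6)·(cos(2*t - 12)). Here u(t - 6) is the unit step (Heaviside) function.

By the second shifting theorem, L{u(t - c)·g(t - c)} = e^(-cs)·G(s) with c = 6 and G(s) = L{g(t)}.
L{cos(2t)} = s/(s^2 + 4).

F(s) = s*exp(-6*s)/(s^2 + 4)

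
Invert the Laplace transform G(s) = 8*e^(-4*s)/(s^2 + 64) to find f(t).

The factor e^(-4s) signals a time shift by c = 4 (second shifting theorem).
L{sin(8t)} = 8/(s^2 + 64), so L^-1{8/(s^2 + 64)} = sin(8*t).
Hence the inverse is u(t - 4) times that function evaluated at t - 4.

f(t) = Heaviside(t - 4)*(sin(8*t - 32))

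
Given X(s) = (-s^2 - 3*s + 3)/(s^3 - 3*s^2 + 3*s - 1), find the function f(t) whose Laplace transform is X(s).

f(t) = -t^2*exp(t)/2 - 5*t*exp(t) - exp(t)

Factor the denominator: s^3 - 3*s^2 + 3*s - 1 = (s - 1)^3.
Partial fraction decomposition gives [-1/(s - 1)] + [-5/(s - 1)^2] + [-1/(s - 1)^3].
Invert each term: -1/(s - 1) ↔ -e^(t); -5/(s - 1)^2 ↔ -5t·e^(t); -1/(s - 1)^3 ↔ (-1/2)t^2·e^(t).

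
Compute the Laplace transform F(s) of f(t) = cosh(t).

L{cosh(t)} = s/(s^2 - 1).

F(s) = s/(s^2 - 1)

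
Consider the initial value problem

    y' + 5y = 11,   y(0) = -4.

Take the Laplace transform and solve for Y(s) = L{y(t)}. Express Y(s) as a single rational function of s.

Y(s) = (-4*s + 11)/(s^2 + 5*s)

Apply the Laplace transform to the equation.
Using L{y'} = sY - y(0) = sY - (-4), the left side becomes (s + 5)Y - (-4).
The right side is L{11} = 11/s.
So (s + 5)Y = 11/s + (-4).
Divide through and combine into a single rational function.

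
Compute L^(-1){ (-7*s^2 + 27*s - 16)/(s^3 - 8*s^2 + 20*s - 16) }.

-5*t*exp(2*t) - 5*exp(4*t) - 2*exp(2*t)

Factor the denominator: s^3 - 8*s^2 + 20*s - 16 = (s - 4)*(s - 2)^2.
Partial fraction decomposition gives [-2/(s - 2)] + [-5/(s - 2)^2] + [-5/(s - 4)].
Invert each term: -2/(s - 2) ↔ -2e^(2t); -5/(s - 2)^2 ↔ -5t·e^(2t); -5/(s - 4) ↔ -5e^(4t).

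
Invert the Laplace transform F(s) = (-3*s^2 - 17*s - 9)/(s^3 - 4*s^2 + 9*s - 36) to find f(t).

f(t) = -5*exp(4*t) - 3*sin(3*t) + 2*cos(3*t)

Factor the denominator: s^3 - 4*s^2 + 9*s - 36 = (s - 4)*(s^2 + 9).
Partial fraction decomposition gives [-5/(s - 4)] + [2*s/(s^2 + 9)] + [-9/(s^2 + 9)].
Invert each term: -5/(s - 4) ↔ -5e^(4t); 2·s/(s^2 + 9) ↔ 2cos(3t); -3·3/(s^2 + 9) ↔ -3sin(3t).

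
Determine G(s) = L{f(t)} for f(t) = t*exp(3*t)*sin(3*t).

G(s) = 6*(s - 3)/(s^2 - 6*s + 18)^2

L{sin(3t)} = 3/(s^2 + 9).
Multiplying by e^(3t) shifts s → s - 3, so L{exp(3*t)*sin(3*t)} = 3/((s - 3)^2 + 9).
Then apply L{t·g(t)} = -d/ds[H(s)] with H(s) = 3/((s - 3)^2 + 9):
differentiating 1 time and applying the sign gives 6*(s - 3)/(s^2 - 6*s + 18)^2.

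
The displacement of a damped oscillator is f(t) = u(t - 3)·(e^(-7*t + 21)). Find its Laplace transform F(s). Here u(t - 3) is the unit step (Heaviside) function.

By the second shifting theorem, L{u(t - c)·g(t - c)} = e^(-cs)·G(s) with c = 3 and G(s) = L{g(t)}.
L{e^(-7t)} = 1/(s + 7).

F(s) = exp(-3*s)/(s + 7)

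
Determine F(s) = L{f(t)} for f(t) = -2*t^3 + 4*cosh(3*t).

Apply the Laplace transform termwise.
(-2)·[L{t^3} = 3!/s^4 = 6/s^4]; (4)·[L{cosh(3t)} = s/(s^2 - 9)].

F(s) = 4*s/(s^2 - 9) - 12/s^4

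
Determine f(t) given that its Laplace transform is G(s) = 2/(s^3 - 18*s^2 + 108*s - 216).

f(t) = t^2*exp(6*t)

Rewrite the denominator: s^3 - 18*s^2 + 108*s - 216 = (s - 6)^3.
The form in (s - 6) signals a first-shifting-theorem factor e^(6t).
Since L{t^2} = 2!/s^3 = 2/s^3, the inverse is t^2*e^(6*t).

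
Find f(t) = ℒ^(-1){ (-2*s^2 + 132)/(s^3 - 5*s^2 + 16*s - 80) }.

Factor the denominator: s^3 - 5*s^2 + 16*s - 80 = (s - 5)*(s^2 + 16).
Partial fraction decomposition gives [2/(s - 5)] + [-4*s/(s^2 + 16)] + [-20/(s^2 + 16)].
Invert each term: 2/(s - 5) ↔ 2e^(5t); -4·s/(s^2 + 16) ↔ -4cos(4t); -5·4/(s^2 + 16) ↔ -5sin(4t).

f(t) = 2*exp(5*t) - 5*sin(4*t) - 4*cos(4*t)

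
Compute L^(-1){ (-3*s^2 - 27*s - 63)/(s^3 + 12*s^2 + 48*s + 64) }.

Factor the denominator: s^3 + 12*s^2 + 48*s + 64 = (s + 4)^3.
Partial fraction decomposition gives [-3/(s + 4)] + [-3/(s + 4)^2] + [-3/(s + 4)^3].
Invert each term: -3/(s + 4) ↔ -3e^(-4t); -3/(s + 4)^2 ↔ -3t·e^(-4t); -3/(s + 4)^3 ↔ (-3/2)t^2·e^(-4t).

-3*t^2*exp(-4*t)/2 - 3*t*exp(-4*t) - 3*exp(-4*t)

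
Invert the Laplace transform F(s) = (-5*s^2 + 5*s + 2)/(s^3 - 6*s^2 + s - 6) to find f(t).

f(t) = -4*exp(6*t) - sin(t) - cos(t)

Factor the denominator: s^3 - 6*s^2 + s - 6 = (s - 6)*(s^2 + 1).
Partial fraction decomposition gives [-4/(s - 6)] + [-s/(s^2 + 1)] + [-1/(s^2 + 1)].
Invert each term: -4/(s - 6) ↔ -4e^(6t); -1·s/(s^2 + 1) ↔ -cos(t); -1·1/(s^2 + 1) ↔ -sin(t).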